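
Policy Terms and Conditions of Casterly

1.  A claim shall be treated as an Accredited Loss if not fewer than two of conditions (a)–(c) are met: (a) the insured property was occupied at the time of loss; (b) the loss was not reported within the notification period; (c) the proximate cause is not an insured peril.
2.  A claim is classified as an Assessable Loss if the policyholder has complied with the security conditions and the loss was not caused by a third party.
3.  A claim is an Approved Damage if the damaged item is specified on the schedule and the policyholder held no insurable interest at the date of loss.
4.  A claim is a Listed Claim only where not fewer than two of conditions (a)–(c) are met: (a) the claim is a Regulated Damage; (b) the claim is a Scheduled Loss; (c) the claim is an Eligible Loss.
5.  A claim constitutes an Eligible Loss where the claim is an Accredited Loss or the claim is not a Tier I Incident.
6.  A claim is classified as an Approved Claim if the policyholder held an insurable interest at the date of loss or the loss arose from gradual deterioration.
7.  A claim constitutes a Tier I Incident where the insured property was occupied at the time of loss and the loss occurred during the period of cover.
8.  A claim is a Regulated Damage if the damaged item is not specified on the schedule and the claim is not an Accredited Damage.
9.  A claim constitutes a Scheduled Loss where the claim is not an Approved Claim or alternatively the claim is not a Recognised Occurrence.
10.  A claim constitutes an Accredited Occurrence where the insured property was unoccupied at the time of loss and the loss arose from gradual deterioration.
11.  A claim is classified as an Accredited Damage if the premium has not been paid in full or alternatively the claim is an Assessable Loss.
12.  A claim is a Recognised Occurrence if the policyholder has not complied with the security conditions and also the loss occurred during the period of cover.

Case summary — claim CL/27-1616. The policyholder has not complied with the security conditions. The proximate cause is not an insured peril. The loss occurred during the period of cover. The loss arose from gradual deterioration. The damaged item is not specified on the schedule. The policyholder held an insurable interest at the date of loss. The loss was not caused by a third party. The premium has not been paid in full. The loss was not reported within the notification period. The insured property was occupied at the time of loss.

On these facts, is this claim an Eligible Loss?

Under paragraph 1: the insured property was occupied at the time of loss? yes; the loss was not reported within the notification period? yes; the proximate cause is not an insured peril? yes — 3 of 3 hold (need ≥2) → satisfied.
Under paragraph 7: the insured property was occupied at the time of loss? yes; and the loss occurred during the period of cover? yes. So the claim is a Tier I Incident.
Under paragraph 5: Accredited Loss (paragraph 1)? yes; or not a Tier I Incident (paragraph 7)? no. So the claim is an Eligible Loss.

Yes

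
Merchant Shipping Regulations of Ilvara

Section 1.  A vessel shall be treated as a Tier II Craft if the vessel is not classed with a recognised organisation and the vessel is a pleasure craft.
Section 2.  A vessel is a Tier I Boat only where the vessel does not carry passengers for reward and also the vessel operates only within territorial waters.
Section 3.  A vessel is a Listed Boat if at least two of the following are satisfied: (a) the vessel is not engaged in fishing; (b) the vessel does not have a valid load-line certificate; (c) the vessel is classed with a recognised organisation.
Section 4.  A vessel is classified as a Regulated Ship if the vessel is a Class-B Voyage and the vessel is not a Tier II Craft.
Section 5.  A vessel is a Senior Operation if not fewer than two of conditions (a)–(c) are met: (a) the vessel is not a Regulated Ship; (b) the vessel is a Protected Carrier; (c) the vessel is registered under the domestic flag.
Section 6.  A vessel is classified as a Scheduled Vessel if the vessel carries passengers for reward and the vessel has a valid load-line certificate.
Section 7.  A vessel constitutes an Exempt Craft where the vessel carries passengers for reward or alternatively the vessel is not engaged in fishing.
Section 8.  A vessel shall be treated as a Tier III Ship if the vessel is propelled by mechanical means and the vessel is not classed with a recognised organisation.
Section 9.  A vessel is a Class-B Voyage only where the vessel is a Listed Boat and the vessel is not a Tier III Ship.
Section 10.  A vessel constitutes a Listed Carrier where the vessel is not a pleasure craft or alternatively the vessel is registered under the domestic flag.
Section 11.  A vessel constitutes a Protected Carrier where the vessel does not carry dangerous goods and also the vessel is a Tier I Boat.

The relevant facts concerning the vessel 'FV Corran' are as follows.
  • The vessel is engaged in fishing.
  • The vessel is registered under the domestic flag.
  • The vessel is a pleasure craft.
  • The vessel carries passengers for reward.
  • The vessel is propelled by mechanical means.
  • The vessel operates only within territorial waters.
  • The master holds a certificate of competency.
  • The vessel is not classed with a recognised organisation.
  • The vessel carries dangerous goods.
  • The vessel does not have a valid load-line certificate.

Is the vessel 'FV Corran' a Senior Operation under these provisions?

section 3 — Listed Boat: the vessel is not engaged in fishing? no; the vessel does not have a valid load-line certificate? yes; the vessel is classed with a recognised organisation? no — 1 of 3 hold (need ≥2) → not satisfied.
section 8 — Tier III Ship: [the vessel is propelled by mechanical means? yes] AND [the vessel is not classed with a recognised organisation? yes] → satisfied.
section 9 — Class-B Voyage: [Listed Boat (section 3)? no] AND [not a Tier III Ship (section 8)? no] → not satisfied.
section 1 — Tier II Craft: [the vessel is not classed with a recognised organisation? yes] AND [the vessel is a pleasure craft? yes] → satisfied.
section 4 — Regulated Ship: [Class-B Voyage (section 9)? no] AND [not a Tier II Craft (section 1)? no] → not satisfied.
section 2 — Tier I Boat: [the vessel does not carry passengers for reward? no] AND [the vessel operates only within territorial waters? yes] → not satisfied.
section 11 — Protected Carrier: [the vessel does not carry dangerous goods? no] AND [Tier I Boat (section 2)? no] → not satisfied.
section 5 — Senior Operation: not a Regulated Ship (section 4)? yes; Protected Carrier (section 11)? no; the vessel is registered under the domestic flag? yes — 2 of 3 hold (need ≥2) → satisfied.

Yes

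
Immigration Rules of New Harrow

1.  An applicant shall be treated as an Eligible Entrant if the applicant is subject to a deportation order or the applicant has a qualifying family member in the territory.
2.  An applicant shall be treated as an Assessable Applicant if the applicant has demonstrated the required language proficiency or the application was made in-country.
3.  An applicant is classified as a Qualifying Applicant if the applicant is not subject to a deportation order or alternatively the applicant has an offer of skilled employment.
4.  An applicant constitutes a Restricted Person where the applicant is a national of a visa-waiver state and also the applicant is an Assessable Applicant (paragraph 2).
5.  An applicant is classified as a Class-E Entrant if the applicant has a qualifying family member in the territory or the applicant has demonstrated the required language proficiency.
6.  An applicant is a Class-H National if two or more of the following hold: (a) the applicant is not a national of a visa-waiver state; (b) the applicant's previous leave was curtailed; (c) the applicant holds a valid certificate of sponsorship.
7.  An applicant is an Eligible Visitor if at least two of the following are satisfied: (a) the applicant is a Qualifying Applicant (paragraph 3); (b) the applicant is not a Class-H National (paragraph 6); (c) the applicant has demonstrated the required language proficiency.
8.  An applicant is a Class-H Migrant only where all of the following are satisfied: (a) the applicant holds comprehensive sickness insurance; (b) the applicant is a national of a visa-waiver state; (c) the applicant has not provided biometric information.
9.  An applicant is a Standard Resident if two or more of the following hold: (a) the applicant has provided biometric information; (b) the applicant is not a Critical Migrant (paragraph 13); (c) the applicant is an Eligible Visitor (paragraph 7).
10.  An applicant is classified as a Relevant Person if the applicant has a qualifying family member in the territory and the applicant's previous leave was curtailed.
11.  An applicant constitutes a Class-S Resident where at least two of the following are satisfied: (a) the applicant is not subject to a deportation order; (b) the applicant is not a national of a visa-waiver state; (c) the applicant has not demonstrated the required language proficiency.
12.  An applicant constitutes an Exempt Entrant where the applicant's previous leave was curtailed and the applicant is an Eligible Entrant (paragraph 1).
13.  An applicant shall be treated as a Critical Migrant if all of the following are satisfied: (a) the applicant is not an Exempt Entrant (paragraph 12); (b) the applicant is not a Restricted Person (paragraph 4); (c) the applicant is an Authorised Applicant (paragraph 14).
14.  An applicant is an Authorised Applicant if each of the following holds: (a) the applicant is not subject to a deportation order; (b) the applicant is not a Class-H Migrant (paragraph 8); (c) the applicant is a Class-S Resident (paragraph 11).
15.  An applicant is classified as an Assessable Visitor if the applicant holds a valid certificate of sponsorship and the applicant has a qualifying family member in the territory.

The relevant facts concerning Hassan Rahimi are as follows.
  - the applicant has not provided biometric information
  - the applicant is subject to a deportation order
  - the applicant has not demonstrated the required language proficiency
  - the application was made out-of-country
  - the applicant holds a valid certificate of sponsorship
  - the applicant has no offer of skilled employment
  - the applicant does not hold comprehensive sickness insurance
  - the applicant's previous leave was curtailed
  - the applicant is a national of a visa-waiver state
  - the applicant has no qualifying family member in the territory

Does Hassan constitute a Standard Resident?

Under paragraph 1: the applicant is subject to a deportation order? yes; or the applicant has a qualifying family member in the territory? no. So the applicant is an Eligible Entrant.
Under paragraph 12: the applicant's previous leave was curtailed? yes; and Eligible Entrant (paragraph 1)? yes. So the applicant is an Exempt Entrant.
Under paragraph 2: the applicant has demonstrated the required language proficiency? no; or the application was made in-country? no. So the applicant is not an Assessable Applicant.
Under paragraph 4: the applicant is a national of a visa-waiver state? yes; and Assessable Applicant (paragraph 2)? no. So the applicant is not a Restricted Person.
Under paragraph 8: the applicant holds comprehensive sickness insurance? no; and the applicant is a national of a visa-waiver state? yes; and the applicant has not provided biometric information? yes. So the applicant is not a Class-H Migrant.
Under paragraph 11: the applicant is not subject to a deportation order? no; the applicant is not a national of a visa-waiver state? no; the applicant has not demonstrated the required language proficiency? yes — 1 of 3 hold (need ≥2) → not satisfied.
Under paragraph 14: the applicant is not subject to a deportation order? no; and not a Class-H Migrant (paragraph 8)? yes; and Class-S Resident (paragraph 11)? no. So the applicant is not an Authorised Applicant.
Under paragraph 13: not an Exempt Entrant (paragraph 12)? no; and not a Restricted Person (paragraph 4)? yes; and Authorised Applicant (paragraph 14)? no. So the applicant is not a Critical Migrant.
Under paragraph 3: the applicant is not subject to a deportation order? no; or the applicant has an offer of skilled employment? no. So the applicant is not a Qualifying Applicant.
Under paragraph 6: the applicant is not a national of a visa-waiver state? no; the applicant's previous leave was curtailed? yes; the applicant holds a valid certificate of sponsorship? yes — 2 of 3 hold (need ≥2) → satisfied.
Under paragraph 7: Qualifying Applicant (paragraph 3)? no; not a Class-H National (paragraph 6)? no; the applicant has demonstrated the required language proficiency? no — 0 of 3 hold (need ≥2) → not satisfied.
Under paragraph 9: the applicant has provided biometric information? no; not a Critical Migrant (paragraph 13)? yes; Eligible Visitor (paragraph 7)? no — 1 of 3 hold (need ≥2) → not satisfied.

No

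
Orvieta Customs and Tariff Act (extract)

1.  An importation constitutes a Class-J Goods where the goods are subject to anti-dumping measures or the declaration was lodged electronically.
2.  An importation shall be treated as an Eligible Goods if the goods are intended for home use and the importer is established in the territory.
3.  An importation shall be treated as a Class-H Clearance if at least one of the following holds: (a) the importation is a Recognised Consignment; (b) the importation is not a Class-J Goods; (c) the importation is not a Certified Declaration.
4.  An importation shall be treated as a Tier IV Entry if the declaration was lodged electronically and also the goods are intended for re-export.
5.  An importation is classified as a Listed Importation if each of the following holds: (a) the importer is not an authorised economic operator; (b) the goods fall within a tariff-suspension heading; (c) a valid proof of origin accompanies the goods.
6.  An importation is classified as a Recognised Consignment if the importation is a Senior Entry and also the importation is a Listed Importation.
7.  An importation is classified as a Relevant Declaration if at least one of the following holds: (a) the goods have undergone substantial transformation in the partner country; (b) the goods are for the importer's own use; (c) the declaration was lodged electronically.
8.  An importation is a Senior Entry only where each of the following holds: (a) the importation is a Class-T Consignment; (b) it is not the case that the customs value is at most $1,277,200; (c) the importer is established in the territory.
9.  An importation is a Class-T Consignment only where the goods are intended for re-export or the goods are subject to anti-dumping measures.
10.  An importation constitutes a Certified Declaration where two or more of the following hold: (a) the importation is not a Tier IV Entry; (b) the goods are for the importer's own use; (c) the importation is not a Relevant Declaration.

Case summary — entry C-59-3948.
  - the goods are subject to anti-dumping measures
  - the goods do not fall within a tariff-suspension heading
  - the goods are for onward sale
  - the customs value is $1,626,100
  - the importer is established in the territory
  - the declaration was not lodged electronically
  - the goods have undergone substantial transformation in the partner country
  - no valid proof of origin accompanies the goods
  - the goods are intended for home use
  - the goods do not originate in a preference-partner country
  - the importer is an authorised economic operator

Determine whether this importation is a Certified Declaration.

paragraph 4 — Tier IV Entry: [the declaration was lodged electronically? no] AND [the goods are intended for re-export? no] → not satisfied.
paragraph 7 — Relevant Declaration: [the goods have undergone substantial transformation in the partner country? yes] OR [the goods are for the importer's own use? no] OR [the declaration was lodged electronically? no] → satisfied.
paragraph 10 — Certified Declaration: not a Tier IV Entry (paragraph 4)? yes; the goods are for the importer's own use? no; not a Relevant Declaration (paragraph 7)? no — 1 of 3 hold (need ≥2) → not satisfied.

No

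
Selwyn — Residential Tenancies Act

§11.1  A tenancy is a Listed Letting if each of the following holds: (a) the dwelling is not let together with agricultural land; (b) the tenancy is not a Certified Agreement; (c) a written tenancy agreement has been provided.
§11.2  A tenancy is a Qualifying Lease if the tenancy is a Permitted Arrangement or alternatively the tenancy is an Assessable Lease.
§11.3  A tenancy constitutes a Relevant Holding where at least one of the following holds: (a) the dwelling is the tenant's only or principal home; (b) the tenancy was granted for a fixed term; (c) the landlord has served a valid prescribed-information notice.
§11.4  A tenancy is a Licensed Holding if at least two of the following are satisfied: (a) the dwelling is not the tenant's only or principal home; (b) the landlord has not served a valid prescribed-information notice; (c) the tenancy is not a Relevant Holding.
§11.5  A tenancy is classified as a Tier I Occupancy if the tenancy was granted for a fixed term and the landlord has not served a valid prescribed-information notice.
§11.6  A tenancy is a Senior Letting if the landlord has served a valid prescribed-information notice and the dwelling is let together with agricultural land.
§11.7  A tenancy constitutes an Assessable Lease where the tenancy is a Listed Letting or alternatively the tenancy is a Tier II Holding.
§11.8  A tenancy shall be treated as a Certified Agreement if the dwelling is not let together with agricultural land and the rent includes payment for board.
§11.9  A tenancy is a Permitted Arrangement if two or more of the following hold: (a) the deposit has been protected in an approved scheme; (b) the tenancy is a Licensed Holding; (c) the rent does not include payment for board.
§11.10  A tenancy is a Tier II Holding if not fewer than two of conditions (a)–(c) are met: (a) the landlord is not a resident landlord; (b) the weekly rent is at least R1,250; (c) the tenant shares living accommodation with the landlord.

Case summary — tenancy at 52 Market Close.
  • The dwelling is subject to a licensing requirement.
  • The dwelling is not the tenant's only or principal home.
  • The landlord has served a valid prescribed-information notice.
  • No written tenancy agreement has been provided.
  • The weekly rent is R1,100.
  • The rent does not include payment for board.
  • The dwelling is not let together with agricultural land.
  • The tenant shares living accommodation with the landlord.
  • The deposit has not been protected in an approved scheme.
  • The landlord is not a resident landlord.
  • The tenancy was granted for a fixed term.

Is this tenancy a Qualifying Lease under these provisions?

Under §11.3: the dwelling is the tenant's only or principal home? no; or the tenancy was granted for a fixed term? yes; or the landlord has served a valid prescribed-information notice? yes. So the tenancy is a Relevant Holding.
Under §11.4: the dwelling is not the tenant's only or principal home? yes; the landlord has not served a valid prescribed-information notice? no; not a Relevant Holding (§11.3)? no — 1 of 3 hold (need ≥2) → not satisfied.
Under §11.9: the deposit has been protected in an approved scheme? no; Licensed Holding (§11.4)? no; the rent does not include payment for board? yes — 1 of 3 hold (need ≥2) → not satisfied.
Under §11.8: the dwelling is not let together with agricultural land? yes; and the rent includes payment for board? no. So the tenancy is not a Certified Agreement.
Under §11.1: the dwelling is not let together with agricultural land? yes; and not a Certified Agreement (§11.8)? yes; and a written tenancy agreement has been provided? no. So the tenancy is not a Listed Letting.
Under §11.10: the landlord is not a resident landlord? yes; weekly rent: R1,100 ≥ R1,250? no; the tenant shares living accommodation with the landlord? yes — 2 of 3 hold (need ≥2) → satisfied.
Under §11.7: Listed Letting (§11.1)? no; or Tier II Holding (§11.10)? yes. So the tenancy is an Assessable Lease.
Under §11.2: Permitted Arrangement (§11.9)? no; or Assessable Lease (§11.7)? yes. So the tenancy is a Qualifying Lease.

Yes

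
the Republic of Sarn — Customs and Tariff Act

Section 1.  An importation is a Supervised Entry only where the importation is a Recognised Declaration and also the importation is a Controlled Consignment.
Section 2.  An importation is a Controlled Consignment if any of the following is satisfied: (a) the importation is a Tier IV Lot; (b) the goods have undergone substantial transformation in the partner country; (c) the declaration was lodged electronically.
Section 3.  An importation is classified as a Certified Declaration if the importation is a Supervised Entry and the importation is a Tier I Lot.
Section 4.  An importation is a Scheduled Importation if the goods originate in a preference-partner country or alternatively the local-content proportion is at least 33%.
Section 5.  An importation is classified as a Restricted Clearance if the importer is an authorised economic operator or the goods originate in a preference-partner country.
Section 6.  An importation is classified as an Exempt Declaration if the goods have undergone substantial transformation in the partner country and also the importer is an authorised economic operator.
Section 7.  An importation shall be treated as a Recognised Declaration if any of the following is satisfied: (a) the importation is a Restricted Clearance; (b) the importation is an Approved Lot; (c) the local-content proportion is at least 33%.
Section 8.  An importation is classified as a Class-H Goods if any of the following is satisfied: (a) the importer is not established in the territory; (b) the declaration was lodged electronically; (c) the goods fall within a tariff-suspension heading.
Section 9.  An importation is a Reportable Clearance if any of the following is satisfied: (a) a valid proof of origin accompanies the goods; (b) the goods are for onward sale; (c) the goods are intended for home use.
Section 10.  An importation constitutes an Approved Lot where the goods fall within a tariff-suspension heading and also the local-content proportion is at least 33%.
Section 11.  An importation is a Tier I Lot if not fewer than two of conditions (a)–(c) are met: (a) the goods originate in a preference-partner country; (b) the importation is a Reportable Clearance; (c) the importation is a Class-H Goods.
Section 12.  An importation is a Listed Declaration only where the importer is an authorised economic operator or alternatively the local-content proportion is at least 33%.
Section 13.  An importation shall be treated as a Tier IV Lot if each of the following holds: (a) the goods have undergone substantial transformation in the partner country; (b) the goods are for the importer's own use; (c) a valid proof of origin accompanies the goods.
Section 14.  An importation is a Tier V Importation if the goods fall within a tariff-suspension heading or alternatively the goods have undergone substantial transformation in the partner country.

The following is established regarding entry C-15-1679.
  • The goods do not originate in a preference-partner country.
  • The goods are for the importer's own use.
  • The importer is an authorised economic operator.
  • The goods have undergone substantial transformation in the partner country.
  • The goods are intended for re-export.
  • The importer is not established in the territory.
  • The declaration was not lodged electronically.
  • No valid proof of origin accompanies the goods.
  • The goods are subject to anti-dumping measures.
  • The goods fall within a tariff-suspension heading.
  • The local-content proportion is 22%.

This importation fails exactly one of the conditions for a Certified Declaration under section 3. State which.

section 5 — Restricted Clearance: [the importer is an authorised economic operator? yes] OR [the goods originate in a preference-partner country? no] → satisfied.
section 10 — Approved Lot: [the goods fall within a tariff-suspension heading? yes] AND [local-content proportion: 22% ≥ 33%? no] → not satisfied.
section 7 — Recognised Declaration: [Restricted Clearance (section 5)? yes] OR [Approved Lot (section 10)? no] OR [local-content proportion: 22% ≥ 33%? no] → satisfied.
section 13 — Tier IV Lot: [the goods have undergone substantial transformation in the partner country? yes] AND [the goods are for the importer's own use? yes] AND [a valid proof of origin accompanies the goods? no] → not satisfied.
section 2 — Controlled Consignment: [Tier IV Lot (section 13)? no] OR [the goods have undergone substantial transformation in the partner country? yes] OR [the declaration was lodged electronically? no] → satisfied.
section 1 — Supervised Entry: [Recognised Declaration (section 7)? yes] AND [Controlled Consignment (section 2)? yes] → satisfied.
section 9 — Reportable Clearance: [a valid proof of origin accompanies the goods? no] OR [the goods are for onward sale? no] OR [the goods are intended for home use? no] → not satisfied.
section 8 — Class-H Goods: [the importer is not established in the territory? yes] OR [the declaration was lodged electronically? no] OR [the goods fall within a tariff-suspension heading? yes] → satisfied.
section 11 — Tier I Lot: the goods originate in a preference-partner country? no; Reportable Clearance (section 9)? no; Class-H Goods (section 8)? yes — 1 of 3 hold (need ≥2) → not satisfied.
section 3 — Certified Declaration: [Supervised Entry (section 1)? yes] AND [Tier I Lot (section 11)? no] → not satisfied.

Tier I Lot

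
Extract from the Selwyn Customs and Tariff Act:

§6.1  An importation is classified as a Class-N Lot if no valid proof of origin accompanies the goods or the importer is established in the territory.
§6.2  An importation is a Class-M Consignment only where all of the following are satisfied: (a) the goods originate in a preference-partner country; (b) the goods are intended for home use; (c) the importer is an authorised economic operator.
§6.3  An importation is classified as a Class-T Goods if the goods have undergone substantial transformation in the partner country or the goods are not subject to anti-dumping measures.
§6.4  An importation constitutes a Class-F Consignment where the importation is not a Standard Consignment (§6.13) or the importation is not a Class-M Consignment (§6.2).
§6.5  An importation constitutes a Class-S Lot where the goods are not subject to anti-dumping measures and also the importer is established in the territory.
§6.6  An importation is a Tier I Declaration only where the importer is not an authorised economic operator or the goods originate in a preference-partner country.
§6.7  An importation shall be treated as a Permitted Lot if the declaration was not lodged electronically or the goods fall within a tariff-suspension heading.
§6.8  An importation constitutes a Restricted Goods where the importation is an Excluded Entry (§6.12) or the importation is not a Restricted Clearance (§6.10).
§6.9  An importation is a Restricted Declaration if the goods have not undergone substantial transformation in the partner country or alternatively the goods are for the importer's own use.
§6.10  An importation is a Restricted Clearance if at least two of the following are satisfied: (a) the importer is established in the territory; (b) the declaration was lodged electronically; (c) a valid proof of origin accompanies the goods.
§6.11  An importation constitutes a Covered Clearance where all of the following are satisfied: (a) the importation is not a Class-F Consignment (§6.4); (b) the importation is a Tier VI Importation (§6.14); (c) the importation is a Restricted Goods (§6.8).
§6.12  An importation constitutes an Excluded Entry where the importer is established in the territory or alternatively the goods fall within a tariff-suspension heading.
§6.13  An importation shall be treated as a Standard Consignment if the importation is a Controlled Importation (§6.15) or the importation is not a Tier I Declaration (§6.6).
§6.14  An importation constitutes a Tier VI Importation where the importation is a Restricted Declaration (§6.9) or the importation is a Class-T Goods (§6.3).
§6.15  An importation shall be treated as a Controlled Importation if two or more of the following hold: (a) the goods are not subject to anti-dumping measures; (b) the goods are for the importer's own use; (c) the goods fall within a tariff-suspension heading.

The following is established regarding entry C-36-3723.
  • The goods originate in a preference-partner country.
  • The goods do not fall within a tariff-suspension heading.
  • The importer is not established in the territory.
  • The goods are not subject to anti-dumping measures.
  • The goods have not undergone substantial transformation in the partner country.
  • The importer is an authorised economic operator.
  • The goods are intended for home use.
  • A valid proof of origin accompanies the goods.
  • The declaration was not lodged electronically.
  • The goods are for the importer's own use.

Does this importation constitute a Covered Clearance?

Yes

§6.15 — Controlled Importation: the goods are not subject to anti-dumping measures? yes; the goods are for the importer's own use? yes; the goods fall within a tariff-suspension heading? no — 2 of 3 hold (need ≥2) → satisfied.
§6.6 — Tier I Declaration: [the importer is not an authorised economic operator? no] OR [the goods originate in a preference-partner country? yes] → satisfied.
§6.13 — Standard Consignment: [Controlled Importation (§6.15)? yes] OR [not a Tier I Declaration (§6.6)? no] → satisfied.
§6.2 — Class-M Consignment: [the goods originate in a preference-partner country? yes] AND [the goods are intended for home use? yes] AND [the importer is an authorised economic operator? yes] → satisfied.
§6.4 — Class-F Consignment: [not a Standard Consignment (§6.13)? no] OR [not a Class-M Consignment (§6.2)? no] → not satisfied.
§6.9 — Restricted Declaration: [the goods have not undergone substantial transformation in the partner country? yes] OR [the goods are for the importer's own use? yes] → satisfied.
§6.3 — Class-T Goods: [the goods have undergone substantial transformation in the partner country? no] OR [the goods are not subject to anti-dumping measures? yes] → satisfied.
§6.14 — Tier VI Importation: [Restricted Declaration (§6.9)? yes] OR [Class-T Goods (§6.3)? yes] → satisfied.
§6.12 — Excluded Entry: [the importer is established in the territory? no] OR [the goods fall within a tariff-suspension heading? no] → not satisfied.
§6.10 — Restricted Clearance: the importer is established in the territory? no; the declaration was lodged electronically? no; a valid proof of origin accompanies the goods? yes — 1 of 3 hold (need ≥2) → not satisfied.
§6.8 — Restricted Goods: [Excluded Entry (§6.12)? no] OR [not a Restricted Clearance (§6.10)? yes] → satisfied.
§6.11 — Covered Clearance: [not a Class-F Consignment (§6.4)? yes] AND [Tier VI Importation (§6.14)? yes] AND [Restricted Goods (§6.8)? yes] → satisfied.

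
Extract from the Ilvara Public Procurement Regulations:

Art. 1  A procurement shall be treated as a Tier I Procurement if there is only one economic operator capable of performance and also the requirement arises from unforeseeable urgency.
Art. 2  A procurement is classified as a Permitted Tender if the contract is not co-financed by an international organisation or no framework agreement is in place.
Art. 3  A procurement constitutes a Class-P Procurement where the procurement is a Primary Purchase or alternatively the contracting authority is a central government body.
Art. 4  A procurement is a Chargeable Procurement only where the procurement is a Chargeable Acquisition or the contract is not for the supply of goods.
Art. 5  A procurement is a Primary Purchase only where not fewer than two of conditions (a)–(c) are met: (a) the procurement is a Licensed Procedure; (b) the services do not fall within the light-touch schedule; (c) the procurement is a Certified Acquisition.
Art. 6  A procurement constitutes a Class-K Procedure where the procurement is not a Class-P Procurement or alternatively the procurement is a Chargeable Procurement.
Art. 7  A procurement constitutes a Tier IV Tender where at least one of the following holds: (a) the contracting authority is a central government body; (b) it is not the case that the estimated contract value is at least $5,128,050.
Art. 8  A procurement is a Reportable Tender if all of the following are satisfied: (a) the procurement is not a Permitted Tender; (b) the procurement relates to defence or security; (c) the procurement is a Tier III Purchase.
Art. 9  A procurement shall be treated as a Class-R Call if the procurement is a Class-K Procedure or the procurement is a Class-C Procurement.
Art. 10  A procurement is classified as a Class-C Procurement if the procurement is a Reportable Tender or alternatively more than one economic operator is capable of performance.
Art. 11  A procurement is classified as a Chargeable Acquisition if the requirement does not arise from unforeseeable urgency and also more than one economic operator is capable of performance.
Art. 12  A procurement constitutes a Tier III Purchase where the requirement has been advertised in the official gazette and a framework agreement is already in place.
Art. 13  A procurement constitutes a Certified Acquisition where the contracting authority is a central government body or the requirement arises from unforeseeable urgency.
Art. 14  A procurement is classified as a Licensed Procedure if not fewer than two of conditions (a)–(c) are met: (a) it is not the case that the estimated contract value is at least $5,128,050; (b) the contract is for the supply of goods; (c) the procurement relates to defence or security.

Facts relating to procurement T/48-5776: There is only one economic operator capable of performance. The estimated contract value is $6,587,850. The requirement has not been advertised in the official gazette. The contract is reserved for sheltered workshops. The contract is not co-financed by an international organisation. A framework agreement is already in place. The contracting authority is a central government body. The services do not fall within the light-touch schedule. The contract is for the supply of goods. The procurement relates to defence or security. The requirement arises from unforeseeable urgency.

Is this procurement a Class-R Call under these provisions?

Under article 14: estimated contract value: $6,587,850 ≥ $5,128,050? yes, so negated condition no; the contract is for the supply of goods? yes; the procurement relates to defence or security? yes — 2 of 3 hold (need ≥2) → satisfied.
Under article 13: the contracting authority is a central government body? yes; or the requirement arises from unforeseeable urgency? yes. So the procurement is a Certified Acquisition.
Under article 5: Licensed Procedure (article 14)? yes; the services do not fall within the light-touch schedule? yes; Certified Acquisition (article 13)? yes — 3 of 3 hold (need ≥2) → satisfied.
Under article 3: Primary Purchase (article 5)? yes; or the contracting authority is a central government body? yes. So the procurement is a Class-P Procurement.
Under article 11: the requirement does not arise from unforeseeable urgency? no; and more than one economic operator is capable of performance? no. So the procurement is not a Chargeable Acquisition.
Under article 4: Chargeable Acquisition (article 11)? no; or the contract is not for the supply of goods? no. So the procurement is not a Chargeable Procurement.
Under article 6: not a Class-P Procurement (article 3)? no; or Chargeable Procurement (article 4)? no. So the procurement is not a Class-K Procedure.
Under article 2: the contract is not co-financed by an international organisation? yes; or no framework agreement is in place? no. So the procurement is a Permitted Tender.
Under article 12: the requirement has been advertised in the official gazette? no; and a framework agreement is already in place? yes. So the procurement is not a Tier III Purchase.
Under article 8: not a Permitted Tender (article 2)? no; and the procurement relates to defence or security? yes; and Tier III Purchase (article 12)? no. So the procurement is not a Reportable Tender.
Under article 10: Reportable Tender (article 8)? no; or more than one economic operator is capable of performance? no. So the procurement is not a Class-C Procurement.
Under article 9: Class-K Procedure (article 6)? no; or Class-C Procurement (article 10)? no. So the procurement is not a Class-R Call.

No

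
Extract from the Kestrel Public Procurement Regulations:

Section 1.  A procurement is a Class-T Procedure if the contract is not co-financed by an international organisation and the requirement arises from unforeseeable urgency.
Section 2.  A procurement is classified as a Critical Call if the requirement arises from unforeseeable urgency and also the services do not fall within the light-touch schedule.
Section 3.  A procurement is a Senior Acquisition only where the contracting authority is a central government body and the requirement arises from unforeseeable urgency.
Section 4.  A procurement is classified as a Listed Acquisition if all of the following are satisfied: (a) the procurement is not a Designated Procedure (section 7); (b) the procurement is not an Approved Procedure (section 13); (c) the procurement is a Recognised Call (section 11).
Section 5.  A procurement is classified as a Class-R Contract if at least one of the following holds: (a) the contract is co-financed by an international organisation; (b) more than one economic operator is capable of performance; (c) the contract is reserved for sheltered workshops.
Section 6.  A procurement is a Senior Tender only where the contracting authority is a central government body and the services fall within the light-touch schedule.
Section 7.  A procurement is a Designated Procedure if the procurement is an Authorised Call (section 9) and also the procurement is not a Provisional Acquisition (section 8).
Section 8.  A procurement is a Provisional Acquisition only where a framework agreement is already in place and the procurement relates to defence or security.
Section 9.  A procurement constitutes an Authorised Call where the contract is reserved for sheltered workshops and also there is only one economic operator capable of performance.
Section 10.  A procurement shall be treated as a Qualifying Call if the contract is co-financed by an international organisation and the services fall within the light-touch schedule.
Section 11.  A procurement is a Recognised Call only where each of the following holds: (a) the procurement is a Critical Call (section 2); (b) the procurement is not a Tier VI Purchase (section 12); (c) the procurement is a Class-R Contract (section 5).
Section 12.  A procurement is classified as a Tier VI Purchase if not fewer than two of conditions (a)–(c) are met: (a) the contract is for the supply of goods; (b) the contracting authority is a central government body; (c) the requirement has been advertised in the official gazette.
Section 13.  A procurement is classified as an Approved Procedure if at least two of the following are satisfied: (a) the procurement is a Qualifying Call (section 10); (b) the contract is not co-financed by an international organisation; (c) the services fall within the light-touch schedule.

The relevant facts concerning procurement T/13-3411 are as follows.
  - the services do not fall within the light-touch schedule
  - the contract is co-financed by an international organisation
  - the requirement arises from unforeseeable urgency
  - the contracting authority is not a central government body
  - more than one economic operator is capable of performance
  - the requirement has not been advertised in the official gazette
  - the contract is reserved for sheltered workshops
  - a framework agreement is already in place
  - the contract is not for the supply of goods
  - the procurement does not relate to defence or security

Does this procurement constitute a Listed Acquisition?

section 9 — Authorised Call: [the contract is reserved for sheltered workshops? yes] AND [there is only one economic operator capable of performance? no] → not satisfied.
section 8 — Provisional Acquisition: [a framework agreement is already in place? yes] AND [the procurement relates to defence or security? no] → not satisfied.
section 7 — Designated Procedure: [Authorised Call (section 9)? no] AND [not a Provisional Acquisition (section 8)? yes] → not satisfied.
section 10 — Qualifying Call: [the contract is co-financed by an international organisation? yes] AND [the services fall within the light-touch schedule? no] → not satisfied.
section 13 — Approved Procedure: Qualifying Call (section 10)? no; the contract is not co-financed by an international organisation? no; the services fall within the light-touch schedule? no — 0 of 3 hold (need ≥2) → not satisfied.
section 2 — Critical Call: [the requirement arises from unforeseeable urgency? yes] AND [the services do not fall within the light-touch schedule? yes] → satisfied.
section 12 — Tier VI Purchase: the contract is for the supply of goods? no; the contracting authority is a central government body? no; the requirement has been advertised in the official gazette? no — 0 of 3 hold (need ≥2) → not satisfied.
section 5 — Class-R Contract: [the contract is co-financed by an international organisation? yes] OR [more than one economic operator is capable of performance? yes] OR [the contract is reserved for sheltered workshops? yes] → satisfied.
section 11 — Recognised Call: [Critical Call (section 2)? yes] AND [not a Tier VI Purchase (section 12)? yes] AND [Class-R Contract (section 5)? yes] → satisfied.
section 4 — Listed Acquisition: [not a Designated Procedure (section 7)? yes] AND [not an Approved Procedure (section 13)? yes] AND [Recognised Call (section 11)? yes] → satisfied.

Yes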